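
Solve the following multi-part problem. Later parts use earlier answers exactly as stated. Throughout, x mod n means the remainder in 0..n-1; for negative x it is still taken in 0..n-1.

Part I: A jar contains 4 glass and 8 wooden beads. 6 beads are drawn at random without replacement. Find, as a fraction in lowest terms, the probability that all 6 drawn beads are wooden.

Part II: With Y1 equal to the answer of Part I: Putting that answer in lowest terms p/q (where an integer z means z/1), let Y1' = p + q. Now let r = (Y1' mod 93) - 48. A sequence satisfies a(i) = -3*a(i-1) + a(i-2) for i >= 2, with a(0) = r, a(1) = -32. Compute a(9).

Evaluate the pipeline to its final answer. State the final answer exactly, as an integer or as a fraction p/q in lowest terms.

-360062

Part I: total draws C(12,6) = 924; favorable C(8,6) = 28; P = 1/33; answer 1/33
Part II: Y1 = 1/33; threaded value p + q = 34; r = -14; a(2) = -3*(-32) + 1*(-14) = 82; iterating: a(2)=82, a(3)=-278, a(4)=916, a(5)=-3026, a(6)=9994, a(7)=-33008, a(8)=109018, a(9)=-360062; answer -360062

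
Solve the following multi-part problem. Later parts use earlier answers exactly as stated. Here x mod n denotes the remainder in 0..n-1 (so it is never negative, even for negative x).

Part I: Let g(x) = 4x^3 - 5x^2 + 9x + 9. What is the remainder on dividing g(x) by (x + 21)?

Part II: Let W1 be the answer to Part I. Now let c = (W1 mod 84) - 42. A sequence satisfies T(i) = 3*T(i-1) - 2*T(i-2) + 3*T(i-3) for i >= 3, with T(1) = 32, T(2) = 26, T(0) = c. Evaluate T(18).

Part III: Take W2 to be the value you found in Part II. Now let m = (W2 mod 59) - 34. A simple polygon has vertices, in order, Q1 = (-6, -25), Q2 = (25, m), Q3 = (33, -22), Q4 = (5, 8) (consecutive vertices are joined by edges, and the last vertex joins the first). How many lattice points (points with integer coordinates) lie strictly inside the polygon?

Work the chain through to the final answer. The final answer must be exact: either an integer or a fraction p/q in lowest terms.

706

Part I: remainder = value at the root: 4*(-21)^3 - 5*(-21)^2 + 9*(-21)^1 + 9 = (-37044) + (-2205) + (-189) + (9) = -39429; answer -39429
Part II: W1 = -39429; c = 9; T(3) = 3*(26) - 2*(32) + 3*(9) = 41; iterating: T(3)=41, T(4)=167, T(5)=497, T(6)=1280, T(7)=3347, T(8)=8972, T(9)=24062, T(10)=64283, T(11)=171641, T(12)=458543, T(13)=1225196, T(14)=3273425, T(15)=8745512, T(16)=23365274, T(17)=62425073, T(18)=166781207; answer 166781207
Part III: W2 = 166781207; m = -27; cross terms: (-6*-27 - 25*-25)=787, (25*-22 - 33*-27)=341, (33*8 - 5*-22)=374, (5*-25 - -6*8)=-77; twice the area = |1425| = 1425; area = 1425/2; boundary points = 1 + 1 + 2 + 11 = 15; strictly interior points = area - boundary/2 + 1 = 706; answer 706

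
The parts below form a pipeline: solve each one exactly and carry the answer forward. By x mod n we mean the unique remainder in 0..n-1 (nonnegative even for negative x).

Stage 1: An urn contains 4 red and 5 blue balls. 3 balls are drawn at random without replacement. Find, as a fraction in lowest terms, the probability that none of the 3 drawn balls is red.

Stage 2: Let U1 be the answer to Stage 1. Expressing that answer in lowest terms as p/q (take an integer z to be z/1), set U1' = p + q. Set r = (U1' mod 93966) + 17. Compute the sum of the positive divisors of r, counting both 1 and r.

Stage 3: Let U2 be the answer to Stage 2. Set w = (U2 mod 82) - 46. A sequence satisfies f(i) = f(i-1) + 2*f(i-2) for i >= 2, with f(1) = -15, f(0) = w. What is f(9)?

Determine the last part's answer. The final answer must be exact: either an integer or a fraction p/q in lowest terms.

Stage 1: total draws C(9,3) = 84; favorable C(5,3) = 10; P = 5/42; answer 5/42
Stage 2: U1 = 5/42; threaded value p + q = 47; r = 64; 64 = 2^6; sigma = (1 + 2 + 4 + 8 + 16 + 32 + 64) = 127; answer 127
Stage 3: U2 = 127; w = -1; f(2) = 1*(-15) + 2*(-1) = -17; iterating: f(2)=-17, f(3)=-47, f(4)=-81, f(5)=-175, f(6)=-337, f(7)=-687, f(8)=-1361, f(9)=-2735; answer -2735

-2735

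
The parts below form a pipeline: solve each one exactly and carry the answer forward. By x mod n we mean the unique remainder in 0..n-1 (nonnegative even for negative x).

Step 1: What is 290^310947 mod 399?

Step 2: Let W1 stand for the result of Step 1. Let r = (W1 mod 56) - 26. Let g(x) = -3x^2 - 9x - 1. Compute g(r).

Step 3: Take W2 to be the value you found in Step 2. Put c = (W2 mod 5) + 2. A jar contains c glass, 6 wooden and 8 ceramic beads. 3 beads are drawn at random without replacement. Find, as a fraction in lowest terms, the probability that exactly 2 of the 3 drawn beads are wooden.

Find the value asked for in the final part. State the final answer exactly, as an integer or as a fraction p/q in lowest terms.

Step 1: squarings mod 399: 290^1=290, 290^2=310, 290^4=340, 290^8=289, 290^16=130, 290^32=142, 290^64=214, 290^128=310, 290^256=340, 290^512=289, 290^1024=130, 290^2048=142, 290^4096=214, 290^8192=310, 290^16384=340, 290^32768=289, 290^65536=130, 290^131072=142, 290^262144=214; 290^310947 = 290^1 * 290^2 * 290^32 * 290^128 * 290^512 * 290^1024 * 290^2048 * 290^4096 * 290^8192 * 290^32768 * 290^262144 = 83 (mod 399); answer 83
Step 2: W1 = 83; r = 1; -3*(1)^2 - 9*(1)^1 - 1 = (-3) + (-9) + (-1) = -13; answer -13
Step 3: W2 = -13; c = 4; total draws C(18,3) = 816; favorable C(6,2)*C(12,1) = 180; P = 15/68; answer 15/68

15/68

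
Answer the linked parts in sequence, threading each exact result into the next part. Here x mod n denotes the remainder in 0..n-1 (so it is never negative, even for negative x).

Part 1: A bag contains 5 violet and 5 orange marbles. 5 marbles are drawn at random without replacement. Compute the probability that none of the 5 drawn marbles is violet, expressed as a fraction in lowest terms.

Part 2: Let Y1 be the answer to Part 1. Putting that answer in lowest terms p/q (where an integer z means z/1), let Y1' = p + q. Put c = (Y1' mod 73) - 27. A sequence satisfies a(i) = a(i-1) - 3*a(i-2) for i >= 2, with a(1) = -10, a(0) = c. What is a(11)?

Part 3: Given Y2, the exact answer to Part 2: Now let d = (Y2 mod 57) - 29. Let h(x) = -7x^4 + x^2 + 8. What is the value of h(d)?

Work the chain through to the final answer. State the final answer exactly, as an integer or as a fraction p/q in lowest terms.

-734500

Part 1: total draws C(10,5) = 252; favorable C(5,5) = 1; P = 1/252; answer 1/252
Part 2: Y1 = 1/252; threaded value p + q = 253; c = 7; a(2) = 1*(-10) - 3*(7) = -31; iterating: a(2)=-31, a(3)=-1, a(4)=92, a(5)=95, a(6)=-181, a(7)=-466, a(8)=77, a(9)=1475, a(10)=1244, a(11)=-3181; answer -3181
Part 3: Y2 = -3181; d = -18; -7*(-18)^4 + 1*(-18)^2 + 8 = (-734832) + (324) + (8) = -734500; answer -734500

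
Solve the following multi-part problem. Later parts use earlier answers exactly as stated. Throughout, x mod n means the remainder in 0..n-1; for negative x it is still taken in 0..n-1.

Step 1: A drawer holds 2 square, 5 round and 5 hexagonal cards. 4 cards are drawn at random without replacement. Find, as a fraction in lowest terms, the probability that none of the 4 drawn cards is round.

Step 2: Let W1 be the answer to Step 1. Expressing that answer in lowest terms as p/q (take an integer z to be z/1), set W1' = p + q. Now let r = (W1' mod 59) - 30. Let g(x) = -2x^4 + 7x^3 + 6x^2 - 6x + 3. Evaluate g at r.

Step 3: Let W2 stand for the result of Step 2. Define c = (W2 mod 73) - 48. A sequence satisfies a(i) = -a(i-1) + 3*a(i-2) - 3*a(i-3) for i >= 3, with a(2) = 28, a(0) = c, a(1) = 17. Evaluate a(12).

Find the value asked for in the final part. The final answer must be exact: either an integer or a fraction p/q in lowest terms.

Step 1: total draws C(12,4) = 495; favorable C(7,4) = 35; P = 7/99; answer 7/99
Step 2: W1 = 7/99; threaded value p + q = 106; r = 17; -2*(17)^4 + 7*(17)^3 + 6*(17)^2 - 6*(17)^1 + 3 = (-167042) + (34391) + (1734) + (-102) + (3) = -131016; answer -131016
Step 3: W2 = -131016; c = -29; a(3) = -1*(28) + 3*(17) - 3*(-29) = 110; iterating: a(3)=110, a(4)=-77, a(5)=323, a(6)=-884, a(7)=2084, a(8)=-5705, a(9)=14609, a(10)=-37976, a(11)=98918, a(12)=-256673; answer -256673

-256673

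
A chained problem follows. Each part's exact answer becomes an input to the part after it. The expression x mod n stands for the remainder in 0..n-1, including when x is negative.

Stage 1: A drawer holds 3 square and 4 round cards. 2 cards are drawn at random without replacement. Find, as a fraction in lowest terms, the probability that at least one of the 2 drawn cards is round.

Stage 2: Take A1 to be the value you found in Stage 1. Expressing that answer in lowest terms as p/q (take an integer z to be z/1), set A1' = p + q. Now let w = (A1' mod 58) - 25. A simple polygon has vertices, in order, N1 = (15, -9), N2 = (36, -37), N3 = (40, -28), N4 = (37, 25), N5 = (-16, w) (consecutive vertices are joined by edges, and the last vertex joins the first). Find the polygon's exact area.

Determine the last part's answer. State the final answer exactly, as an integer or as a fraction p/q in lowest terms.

2557/2

Stage 1: total draws C(7,2) = 21; complement C(3,2) = 3; favorable 21 - 3 = 18; P = 6/7; answer 6/7
Stage 2: A1 = 6/7; threaded value p + q = 13; w = -12; cross terms: (15*-37 - 36*-9)=-231, (36*-28 - 40*-37)=472, (40*25 - 37*-28)=2036, (37*-12 - -16*25)=-44, (-16*-9 - 15*-12)=324; twice the area = |2557| = 2557; area = 2557/2; answer 2557/2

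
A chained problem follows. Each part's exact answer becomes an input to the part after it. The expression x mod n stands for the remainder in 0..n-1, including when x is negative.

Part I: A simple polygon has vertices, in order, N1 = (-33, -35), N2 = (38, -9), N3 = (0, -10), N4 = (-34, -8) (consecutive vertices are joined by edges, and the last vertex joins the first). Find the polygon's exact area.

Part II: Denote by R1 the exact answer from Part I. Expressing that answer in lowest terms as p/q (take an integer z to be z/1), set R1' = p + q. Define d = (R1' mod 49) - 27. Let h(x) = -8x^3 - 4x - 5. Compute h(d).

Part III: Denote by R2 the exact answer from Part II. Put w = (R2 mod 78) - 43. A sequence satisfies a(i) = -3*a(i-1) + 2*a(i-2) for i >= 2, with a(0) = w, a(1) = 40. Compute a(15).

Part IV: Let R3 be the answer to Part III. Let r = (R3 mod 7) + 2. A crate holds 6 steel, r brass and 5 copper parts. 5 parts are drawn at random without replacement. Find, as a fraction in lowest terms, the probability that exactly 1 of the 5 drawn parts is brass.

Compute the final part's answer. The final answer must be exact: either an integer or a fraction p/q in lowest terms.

275/728

Part I: cross terms: (-33*-9 - 38*-35)=1627, (38*-10 - 0*-9)=-380, (0*-8 - -34*-10)=-340, (-34*-35 - -33*-8)=926; twice the area = |1833| = 1833; area = 1833/2; answer 1833/2
Part II: R1 = 1833/2; threaded value p + q = 1835; d = -5; -8*(-5)^3 - 4*(-5)^1 - 5 = (1000) + (20) + (-5) = 1015; answer 1015
Part III: R2 = 1015; w = -42; a(2) = -3*(40) + 2*(-42) = -204; iterating: a(2)=-204, a(3)=692, a(4)=-2484, a(5)=8836, a(6)=-31476, a(7)=112100, a(8)=-399252, a(9)=1421956, a(10)=-5064372, a(11)=18037028, a(12)=-64239828, a(13)=228793540, a(14)=-814860276, a(15)=2902167908; answer 2902167908
Part IV: R3 = 2902167908; r = 5; total draws C(16,5) = 4368; favorable C(5,1)*C(11,4) = 1650; P = 275/728; answer 275/728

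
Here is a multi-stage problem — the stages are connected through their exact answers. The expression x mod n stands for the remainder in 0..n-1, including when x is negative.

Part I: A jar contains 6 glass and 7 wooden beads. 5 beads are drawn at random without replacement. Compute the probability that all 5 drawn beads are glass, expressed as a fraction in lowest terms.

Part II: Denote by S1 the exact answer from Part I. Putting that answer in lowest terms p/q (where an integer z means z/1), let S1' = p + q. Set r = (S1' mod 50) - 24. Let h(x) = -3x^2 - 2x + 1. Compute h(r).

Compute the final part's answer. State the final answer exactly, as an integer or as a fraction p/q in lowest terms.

Part I: total draws C(13,5) = 1287; favorable C(6,5) = 6; P = 2/429; answer 2/429
Part II: S1 = 2/429; threaded value p + q = 431; r = 7; -3*(7)^2 - 2*(7)^1 + 1 = (-147) + (-14) + (1) = -160; answer -160

-160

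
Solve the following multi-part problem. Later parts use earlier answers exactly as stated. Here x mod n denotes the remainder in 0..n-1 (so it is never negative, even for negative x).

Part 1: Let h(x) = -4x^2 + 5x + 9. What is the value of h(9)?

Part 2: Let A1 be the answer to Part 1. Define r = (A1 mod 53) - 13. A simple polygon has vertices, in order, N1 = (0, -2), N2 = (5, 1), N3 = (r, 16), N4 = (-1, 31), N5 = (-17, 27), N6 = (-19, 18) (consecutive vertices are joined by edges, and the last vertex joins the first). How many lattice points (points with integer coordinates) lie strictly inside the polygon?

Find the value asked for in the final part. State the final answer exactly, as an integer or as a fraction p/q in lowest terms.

939

Part 1: -4*(9)^2 + 5*(9)^1 + 9 = (-324) + (45) + (9) = -270; answer -270
Part 2: A1 = -270; r = 35; cross terms: (0*1 - 5*-2)=10, (5*16 - 35*1)=45, (35*31 - -1*16)=1101, (-1*27 - -17*31)=500, (-17*18 - -19*27)=207, (-19*-2 - 0*18)=38; twice the area = |1901| = 1901; area = 1901/2; boundary points = 1 + 15 + 3 + 4 + 1 + 1 = 25; strictly interior points = area - boundary/2 + 1 = 939; answer 939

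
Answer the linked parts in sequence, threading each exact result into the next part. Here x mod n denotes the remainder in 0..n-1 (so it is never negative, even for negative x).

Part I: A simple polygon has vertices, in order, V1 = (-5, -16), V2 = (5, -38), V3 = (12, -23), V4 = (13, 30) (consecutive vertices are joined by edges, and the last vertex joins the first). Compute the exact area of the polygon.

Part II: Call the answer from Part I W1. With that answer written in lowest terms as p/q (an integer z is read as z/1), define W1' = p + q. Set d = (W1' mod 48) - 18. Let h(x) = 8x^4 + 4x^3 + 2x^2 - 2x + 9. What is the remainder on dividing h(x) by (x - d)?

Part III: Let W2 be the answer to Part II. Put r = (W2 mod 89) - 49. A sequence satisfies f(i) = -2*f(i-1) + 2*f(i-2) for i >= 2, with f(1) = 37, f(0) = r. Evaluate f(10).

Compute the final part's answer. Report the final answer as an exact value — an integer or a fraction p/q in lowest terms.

Part I: cross terms: (-5*-38 - 5*-16)=270, (5*-23 - 12*-38)=341, (12*30 - 13*-23)=659, (13*-16 - -5*30)=-58; twice the area = |1212| = 1212; area = 606; answer 606
Part II: W1 = 606; threaded value p + q = 607; d = 13; remainder = value at the root: 8*(13)^4 + 4*(13)^3 + 2*(13)^2 - 2*(13)^1 + 9 = (228488) + (8788) + (338) + (-26) + (9) = 237597; answer 237597
Part III: W2 = 237597; r = 7; f(2) = -2*(37) + 2*(7) = -60; iterating: f(2)=-60, f(3)=194, f(4)=-508, f(5)=1404, f(6)=-3824, f(7)=10456, f(8)=-28560, f(9)=78032, f(10)=-213184; answer -213184

-213184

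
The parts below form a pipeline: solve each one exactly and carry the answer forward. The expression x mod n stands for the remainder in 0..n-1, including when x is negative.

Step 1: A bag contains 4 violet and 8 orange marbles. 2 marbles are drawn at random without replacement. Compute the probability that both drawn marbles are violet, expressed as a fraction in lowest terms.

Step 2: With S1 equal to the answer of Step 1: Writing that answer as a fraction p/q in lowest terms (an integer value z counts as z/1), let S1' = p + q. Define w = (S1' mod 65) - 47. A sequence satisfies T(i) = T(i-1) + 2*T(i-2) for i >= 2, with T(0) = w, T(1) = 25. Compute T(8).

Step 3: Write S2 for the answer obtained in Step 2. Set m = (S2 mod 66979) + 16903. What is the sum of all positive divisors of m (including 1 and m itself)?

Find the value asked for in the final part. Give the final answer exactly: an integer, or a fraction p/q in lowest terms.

82998

Step 1: total draws C(12,2) = 66; favorable C(4,2) = 6; P = 1/11; answer 1/11
Step 2: S1 = 1/11; threaded value p + q = 12; w = -35; T(2) = 1*(25) + 2*(-35) = -45; iterating: T(2)=-45, T(3)=5, T(4)=-85, T(5)=-75, T(6)=-245, T(7)=-395, T(8)=-885; answer -885
Step 3: S2 = -885; m = 82997; 82997 is prime, so its only divisors are 1 and 82997; sigma = 1 + 82997 = 82998; answer 82998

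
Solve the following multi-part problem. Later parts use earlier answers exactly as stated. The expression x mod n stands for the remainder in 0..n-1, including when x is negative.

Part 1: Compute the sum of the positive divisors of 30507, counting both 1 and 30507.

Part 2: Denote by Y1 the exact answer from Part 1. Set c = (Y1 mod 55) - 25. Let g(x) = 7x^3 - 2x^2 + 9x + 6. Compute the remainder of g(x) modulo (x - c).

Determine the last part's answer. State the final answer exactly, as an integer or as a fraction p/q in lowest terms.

6896

Part 1: 30507 = 3 * 10169; sigma = (1 + 3) * (1 + 10169) = 4 * 10170 = 40680; answer 40680
Part 2: Y1 = 40680; c = 10; remainder = value at the root: 7*(10)^3 - 2*(10)^2 + 9*(10)^1 + 6 = (7000) + (-200) + (90) + (6) = 6896; answer 6896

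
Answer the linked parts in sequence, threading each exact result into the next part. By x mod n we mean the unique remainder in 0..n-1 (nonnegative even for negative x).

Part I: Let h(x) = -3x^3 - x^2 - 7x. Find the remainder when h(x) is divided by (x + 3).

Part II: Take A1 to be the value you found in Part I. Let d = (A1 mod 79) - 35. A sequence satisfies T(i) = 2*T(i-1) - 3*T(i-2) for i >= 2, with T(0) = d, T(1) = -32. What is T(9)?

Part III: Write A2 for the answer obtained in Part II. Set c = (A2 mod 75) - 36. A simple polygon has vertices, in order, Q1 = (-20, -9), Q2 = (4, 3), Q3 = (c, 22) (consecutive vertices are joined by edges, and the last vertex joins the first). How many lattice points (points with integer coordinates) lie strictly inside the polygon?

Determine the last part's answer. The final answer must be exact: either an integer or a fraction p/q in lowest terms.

Part I: remainder = value at the root: -3*(-3)^3 - 1*(-3)^2 - 7*(-3)^1 = (81) + (-9) + (21) = 93; answer 93
Part II: A1 = 93; d = -21; T(2) = 2*(-32) - 3*(-21) = -1; iterating: T(2)=-1, T(3)=94, T(4)=191, T(5)=100, T(6)=-373, T(7)=-1046, T(8)=-973, T(9)=1192; answer 1192
Part III: A2 = 1192; c = 31; cross terms: (-20*3 - 4*-9)=-24, (4*22 - 31*3)=-5, (31*-9 - -20*22)=161; twice the area = |132| = 132; area = 66; boundary points = 12 + 1 + 1 = 14; strictly interior points = area - boundary/2 + 1 = 60; answer 60

60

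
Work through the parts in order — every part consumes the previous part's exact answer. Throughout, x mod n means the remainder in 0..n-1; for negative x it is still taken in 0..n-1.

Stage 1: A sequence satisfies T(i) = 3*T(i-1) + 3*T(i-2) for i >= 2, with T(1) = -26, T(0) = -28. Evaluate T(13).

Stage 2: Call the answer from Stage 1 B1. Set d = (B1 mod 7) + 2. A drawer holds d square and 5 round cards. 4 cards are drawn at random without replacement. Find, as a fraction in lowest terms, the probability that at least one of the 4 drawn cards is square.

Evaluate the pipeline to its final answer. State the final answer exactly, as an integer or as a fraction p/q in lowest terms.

98/99

Stage 1: T(2) = 3*(-26) + 3*(-28) = -162; iterating: T(2)=-162, T(3)=-564, T(4)=-2178, T(5)=-8226, T(6)=-31212, T(7)=-118314, T(8)=-448578, T(9)=-1700676, T(10)=-6447762, T(11)=-24445314, T(12)=-92679228, T(13)=-351373626; answer -351373626
Stage 2: B1 = -351373626; d = 7; total draws C(12,4) = 495; complement C(5,4) = 5; favorable 495 - 5 = 490; P = 98/99; answer 98/99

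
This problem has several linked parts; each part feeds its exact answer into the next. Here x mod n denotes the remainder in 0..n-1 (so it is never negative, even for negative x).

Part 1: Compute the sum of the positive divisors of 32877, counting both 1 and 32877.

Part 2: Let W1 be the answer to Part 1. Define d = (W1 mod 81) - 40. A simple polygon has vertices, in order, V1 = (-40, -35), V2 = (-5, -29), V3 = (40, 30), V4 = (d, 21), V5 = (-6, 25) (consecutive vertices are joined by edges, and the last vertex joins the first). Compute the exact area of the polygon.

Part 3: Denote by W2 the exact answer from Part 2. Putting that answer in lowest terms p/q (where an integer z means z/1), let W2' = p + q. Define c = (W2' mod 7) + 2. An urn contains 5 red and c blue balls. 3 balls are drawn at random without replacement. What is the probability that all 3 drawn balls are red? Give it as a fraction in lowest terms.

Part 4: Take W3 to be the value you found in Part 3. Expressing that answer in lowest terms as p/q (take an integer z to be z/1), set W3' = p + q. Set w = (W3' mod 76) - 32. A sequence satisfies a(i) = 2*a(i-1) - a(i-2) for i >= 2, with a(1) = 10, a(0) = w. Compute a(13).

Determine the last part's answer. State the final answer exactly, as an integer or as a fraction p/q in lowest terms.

118

Part 1: 32877 = 3^2 * 13 * 281; sigma = (1 + 3 + 9) * (1 + 13) * (1 + 281) = 13 * 14 * 282 = 51324; answer 51324
Part 2: W1 = 51324; d = 11; cross terms: (-40*-29 - -5*-35)=985, (-5*30 - 40*-29)=1010, (40*21 - 11*30)=510, (11*25 - -6*21)=401, (-6*-35 - -40*25)=1210; twice the area = |4116| = 4116; area = 2058; answer 2058
Part 3: W2 = 2058; threaded value p + q = 2059; c = 3; total draws C(8,3) = 56; favorable C(5,3) = 10; P = 5/28; answer 5/28
Part 4: W3 = 5/28; threaded value p + q = 33; w = 1; a(2) = 2*(10) - 1*(1) = 19; iterating: a(2)=19, a(3)=28, a(4)=37, a(5)=46, a(6)=55, a(7)=64, a(8)=73, a(9)=82, a(10)=91, a(11)=100, a(12)=109, a(13)=118; answer 118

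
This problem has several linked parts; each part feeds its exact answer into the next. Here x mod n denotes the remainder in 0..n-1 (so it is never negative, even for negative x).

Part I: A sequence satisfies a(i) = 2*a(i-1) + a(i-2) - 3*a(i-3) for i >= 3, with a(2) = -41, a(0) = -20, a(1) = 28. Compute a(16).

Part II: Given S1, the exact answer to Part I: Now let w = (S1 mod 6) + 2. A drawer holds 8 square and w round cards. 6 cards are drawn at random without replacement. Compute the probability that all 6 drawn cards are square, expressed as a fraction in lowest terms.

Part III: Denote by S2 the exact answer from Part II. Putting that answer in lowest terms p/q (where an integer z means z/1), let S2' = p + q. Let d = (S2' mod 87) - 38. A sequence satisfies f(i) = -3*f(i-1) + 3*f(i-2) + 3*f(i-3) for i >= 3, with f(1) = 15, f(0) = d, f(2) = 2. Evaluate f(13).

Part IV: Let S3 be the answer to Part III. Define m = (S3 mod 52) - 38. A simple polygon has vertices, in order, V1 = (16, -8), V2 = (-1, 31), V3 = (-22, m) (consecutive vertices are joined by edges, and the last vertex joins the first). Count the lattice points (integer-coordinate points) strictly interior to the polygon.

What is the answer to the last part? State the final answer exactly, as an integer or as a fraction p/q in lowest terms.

681

Part I: a(3) = 2*(-41) + 1*(28) - 3*(-20) = 6; iterating: a(3)=6, a(4)=-113, a(5)=-97, a(6)=-325, a(7)=-408, a(8)=-850, a(9)=-1133, a(10)=-1892, a(11)=-2367, a(12)=-3227, a(13)=-3145, a(14)=-2416, a(15)=1704, a(16)=10427; answer 10427
Part II: S1 = 10427; w = 7; total draws C(15,6) = 5005; favorable C(8,6) = 28; P = 4/715; answer 4/715
Part III: S2 = 4/715; threaded value p + q = 719; d = -15; f(3) = -3*(2) + 3*(15) + 3*(-15) = -6; iterating: f(3)=-6, f(4)=69, f(5)=-219, f(6)=846, f(7)=-2988, f(8)=10845, f(9)=-38961, f(10)=140454, f(11)=-505710, f(12)=1821609, f(13)=-6560595; answer -6560595
Part IV: S3 = -6560595; m = -1; cross terms: (16*31 - -1*-8)=488, (-1*-1 - -22*31)=683, (-22*-8 - 16*-1)=192; twice the area = |1363| = 1363; area = 1363/2; boundary points = 1 + 1 + 1 = 3; strictly interior points = area - boundary/2 + 1 = 681; answer 681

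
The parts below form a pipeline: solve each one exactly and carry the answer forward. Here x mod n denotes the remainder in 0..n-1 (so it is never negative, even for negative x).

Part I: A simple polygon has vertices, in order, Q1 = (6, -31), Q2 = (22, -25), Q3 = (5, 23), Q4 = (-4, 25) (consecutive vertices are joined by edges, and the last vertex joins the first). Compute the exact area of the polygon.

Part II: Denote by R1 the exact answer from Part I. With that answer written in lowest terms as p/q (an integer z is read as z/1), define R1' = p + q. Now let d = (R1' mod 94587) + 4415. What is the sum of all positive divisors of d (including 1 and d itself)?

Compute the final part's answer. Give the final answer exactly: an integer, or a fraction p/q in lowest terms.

5568

Part I: cross terms: (6*-25 - 22*-31)=532, (22*23 - 5*-25)=631, (5*25 - -4*23)=217, (-4*-31 - 6*25)=-26; twice the area = |1354| = 1354; area = 677; answer 677
Part II: R1 = 677; threaded value p + q = 678; d = 5093; 5093 = 11 * 463; sigma = (1 + 11) * (1 + 463) = 12 * 464 = 5568; answer 5568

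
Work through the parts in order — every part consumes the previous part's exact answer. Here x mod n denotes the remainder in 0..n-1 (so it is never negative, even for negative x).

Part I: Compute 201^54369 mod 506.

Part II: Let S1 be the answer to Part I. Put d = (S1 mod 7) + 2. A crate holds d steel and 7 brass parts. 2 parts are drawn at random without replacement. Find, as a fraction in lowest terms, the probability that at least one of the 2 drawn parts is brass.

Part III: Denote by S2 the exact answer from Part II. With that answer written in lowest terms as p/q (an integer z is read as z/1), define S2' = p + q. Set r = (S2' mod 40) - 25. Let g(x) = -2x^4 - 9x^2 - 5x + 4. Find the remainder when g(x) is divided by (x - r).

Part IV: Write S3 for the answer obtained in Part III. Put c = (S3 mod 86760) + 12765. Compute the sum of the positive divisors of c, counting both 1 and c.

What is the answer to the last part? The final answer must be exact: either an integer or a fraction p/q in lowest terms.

Part I: squarings mod 506: 201^1=201, 201^2=427, 201^4=169, 201^8=225, 201^16=25, 201^32=119, 201^64=499, 201^128=49, 201^256=377, 201^512=449, 201^1024=213, 201^2048=335, 201^4096=399, 201^8192=317, 201^16384=301, 201^32768=27; 201^54369 = 201^1 * 201^32 * 201^64 * 201^1024 * 201^4096 * 201^16384 * 201^32768 = 411 (mod 506); answer 411
Part II: S1 = 411; d = 7; total draws C(14,2) = 91; complement C(7,2) = 21; favorable 91 - 21 = 70; P = 10/13; answer 10/13
Part III: S2 = 10/13; threaded value p + q = 23; r = -2; remainder = value at the root: -2*(-2)^4 - 9*(-2)^2 - 5*(-2)^1 + 4 = (-32) + (-36) + (10) + (4) = -54; answer -54
Part IV: S3 = -54; c = 99471; 99471 = 3 * 71 * 467; sigma = (1 + 3) * (1 + 71) * (1 + 467) = 4 * 72 * 468 = 134784; answer 134784

134784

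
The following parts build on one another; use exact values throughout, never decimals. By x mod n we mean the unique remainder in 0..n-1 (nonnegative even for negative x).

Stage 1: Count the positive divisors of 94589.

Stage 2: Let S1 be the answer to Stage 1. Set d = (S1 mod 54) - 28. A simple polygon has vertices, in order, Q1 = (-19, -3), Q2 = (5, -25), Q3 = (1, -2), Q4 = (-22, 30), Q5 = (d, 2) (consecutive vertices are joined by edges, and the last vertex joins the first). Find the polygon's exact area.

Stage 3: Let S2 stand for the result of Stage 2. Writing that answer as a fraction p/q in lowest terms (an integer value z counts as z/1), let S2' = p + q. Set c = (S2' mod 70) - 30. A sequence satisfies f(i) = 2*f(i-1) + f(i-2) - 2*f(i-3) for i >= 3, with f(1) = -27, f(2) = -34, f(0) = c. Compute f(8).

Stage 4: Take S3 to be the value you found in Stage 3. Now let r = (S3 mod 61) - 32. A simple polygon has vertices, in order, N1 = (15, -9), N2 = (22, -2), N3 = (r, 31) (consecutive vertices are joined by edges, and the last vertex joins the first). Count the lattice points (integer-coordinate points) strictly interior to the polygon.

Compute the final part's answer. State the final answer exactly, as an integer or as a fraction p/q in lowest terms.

117

Stage 1: 94589 = 11 * 8599; number of divisors = (1+1) * (1+1) = 4; answer 4
Stage 2: S1 = 4; d = -24; cross terms: (-19*-25 - 5*-3)=490, (5*-2 - 1*-25)=15, (1*30 - -22*-2)=-14, (-22*2 - -24*30)=676, (-24*-3 - -19*2)=110; twice the area = |1277| = 1277; area = 1277/2; answer 1277/2
Stage 3: S2 = 1277/2; threaded value p + q = 1279; c = -11; f(3) = 2*(-34) + 1*(-27) - 2*(-11) = -73; iterating: f(3)=-73, f(4)=-126, f(5)=-257, f(6)=-494, f(7)=-993, f(8)=-1966; answer -1966
Stage 4: S3 = -1966; r = 15; cross terms: (15*-2 - 22*-9)=168, (22*31 - 15*-2)=712, (15*-9 - 15*31)=-600; twice the area = |280| = 280; area = 140; boundary points = 7 + 1 + 40 = 48; strictly interior points = area - boundary/2 + 1 = 117; answer 117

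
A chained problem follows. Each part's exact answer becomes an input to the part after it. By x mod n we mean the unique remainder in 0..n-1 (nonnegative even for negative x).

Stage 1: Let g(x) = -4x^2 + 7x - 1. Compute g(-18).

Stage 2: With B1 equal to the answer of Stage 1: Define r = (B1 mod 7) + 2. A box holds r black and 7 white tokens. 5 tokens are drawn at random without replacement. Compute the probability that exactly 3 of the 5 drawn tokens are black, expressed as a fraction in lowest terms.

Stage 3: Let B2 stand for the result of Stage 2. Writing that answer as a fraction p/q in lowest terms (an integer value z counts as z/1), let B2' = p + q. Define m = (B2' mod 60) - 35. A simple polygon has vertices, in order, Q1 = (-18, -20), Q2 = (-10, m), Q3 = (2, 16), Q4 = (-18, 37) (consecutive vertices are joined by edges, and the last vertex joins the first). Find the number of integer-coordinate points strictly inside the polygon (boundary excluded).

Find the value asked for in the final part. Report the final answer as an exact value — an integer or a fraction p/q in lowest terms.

Stage 1: -4*(-18)^2 + 7*(-18)^1 - 1 = (-1296) + (-126) + (-1) = -1423; answer -1423
Stage 2: B1 = -1423; r = 7; total draws C(14,5) = 2002; favorable C(7,3)*C(7,2) = 735; P = 105/286; answer 105/286
Stage 3: B2 = 105/286; threaded value p + q = 391; m = -4; cross terms: (-18*-4 - -10*-20)=-128, (-10*16 - 2*-4)=-152, (2*37 - -18*16)=362, (-18*-20 - -18*37)=1026; twice the area = |1108| = 1108; area = 554; boundary points = 8 + 4 + 1 + 57 = 70; strictly interior points = area - boundary/2 + 1 = 520; answer 520

520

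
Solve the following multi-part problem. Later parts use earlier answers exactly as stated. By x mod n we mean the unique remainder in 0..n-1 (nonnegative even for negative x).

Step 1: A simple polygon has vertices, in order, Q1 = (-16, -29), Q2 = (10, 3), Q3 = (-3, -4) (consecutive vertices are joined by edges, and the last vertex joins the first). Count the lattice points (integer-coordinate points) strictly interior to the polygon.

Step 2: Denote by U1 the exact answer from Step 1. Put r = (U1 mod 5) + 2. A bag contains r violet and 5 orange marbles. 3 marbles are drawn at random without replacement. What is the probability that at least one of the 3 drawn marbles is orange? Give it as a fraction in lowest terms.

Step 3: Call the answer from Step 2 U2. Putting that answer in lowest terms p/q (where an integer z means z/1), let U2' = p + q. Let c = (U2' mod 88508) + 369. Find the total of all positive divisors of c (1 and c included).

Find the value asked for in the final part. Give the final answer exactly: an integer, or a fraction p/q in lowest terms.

1512

Step 1: cross terms: (-16*3 - 10*-29)=242, (10*-4 - -3*3)=-31, (-3*-29 - -16*-4)=23; twice the area = |234| = 234; area = 117; boundary points = 2 + 1 + 1 = 4; strictly interior points = area - boundary/2 + 1 = 116; answer 116
Step 2: U1 = 116; r = 3; total draws C(8,3) = 56; complement C(3,3) = 1; favorable 56 - 1 = 55; P = 55/56; answer 55/56
Step 3: U2 = 55/56; threaded value p + q = 111; c = 480; 480 = 2^5 * 3 * 5; sigma = (1 + 2 + 4 + 8 + 16 + 32) * (1 + 3) * (1 + 5) = 63 * 4 * 6 = 1512; answer 1512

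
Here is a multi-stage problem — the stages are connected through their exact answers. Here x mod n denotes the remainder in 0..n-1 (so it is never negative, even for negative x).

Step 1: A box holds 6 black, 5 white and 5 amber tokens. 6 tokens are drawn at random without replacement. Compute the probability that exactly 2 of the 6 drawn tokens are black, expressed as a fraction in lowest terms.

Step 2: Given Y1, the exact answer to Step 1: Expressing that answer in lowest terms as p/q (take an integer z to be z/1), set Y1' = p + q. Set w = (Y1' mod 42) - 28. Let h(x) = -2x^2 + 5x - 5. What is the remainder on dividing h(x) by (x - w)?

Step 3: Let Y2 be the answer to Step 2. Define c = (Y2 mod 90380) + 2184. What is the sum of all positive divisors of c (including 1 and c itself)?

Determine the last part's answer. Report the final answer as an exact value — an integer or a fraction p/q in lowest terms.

Step 1: total draws C(16,6) = 8008; favorable C(6,2)*C(10,4) = 3150; P = 225/572; answer 225/572
Step 2: Y1 = 225/572; threaded value p + q = 797; w = 13; remainder = value at the root: -2*(13)^2 + 5*(13)^1 - 5 = (-338) + (65) + (-5) = -278; answer -278
Step 3: Y2 = -278; c = 92286; 92286 = 2 * 3^3 * 1709; sigma = (1 + 2) * (1 + 3 + 9 + 27) * (1 + 1709) = 3 * 40 * 1710 = 205200; answer 205200

205200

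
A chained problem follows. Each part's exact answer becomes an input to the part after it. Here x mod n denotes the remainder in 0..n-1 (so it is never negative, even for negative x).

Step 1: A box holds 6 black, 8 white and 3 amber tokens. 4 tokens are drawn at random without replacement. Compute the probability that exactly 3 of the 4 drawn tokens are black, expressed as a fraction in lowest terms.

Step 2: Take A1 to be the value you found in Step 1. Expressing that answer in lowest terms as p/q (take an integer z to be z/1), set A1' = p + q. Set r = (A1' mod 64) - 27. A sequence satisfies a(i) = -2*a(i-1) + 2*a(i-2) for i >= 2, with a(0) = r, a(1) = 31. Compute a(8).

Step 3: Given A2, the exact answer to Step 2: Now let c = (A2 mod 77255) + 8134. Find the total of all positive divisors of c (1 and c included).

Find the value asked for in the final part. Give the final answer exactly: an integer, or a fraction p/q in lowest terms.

Step 1: total draws C(17,4) = 2380; favorable C(6,3)*C(11,1) = 220; P = 11/119; answer 11/119
Step 2: A1 = 11/119; threaded value p + q = 130; r = -25; a(2) = -2*(31) + 2*(-25) = -112; iterating: a(2)=-112, a(3)=286, a(4)=-796, a(5)=2164, a(6)=-5920, a(7)=16168, a(8)=-44176; answer -44176
Step 3: A2 = -44176; c = 41213; 41213 is prime, so its only divisors are 1 and 41213; sigma = 1 + 41213 = 41214; answer 41214

41214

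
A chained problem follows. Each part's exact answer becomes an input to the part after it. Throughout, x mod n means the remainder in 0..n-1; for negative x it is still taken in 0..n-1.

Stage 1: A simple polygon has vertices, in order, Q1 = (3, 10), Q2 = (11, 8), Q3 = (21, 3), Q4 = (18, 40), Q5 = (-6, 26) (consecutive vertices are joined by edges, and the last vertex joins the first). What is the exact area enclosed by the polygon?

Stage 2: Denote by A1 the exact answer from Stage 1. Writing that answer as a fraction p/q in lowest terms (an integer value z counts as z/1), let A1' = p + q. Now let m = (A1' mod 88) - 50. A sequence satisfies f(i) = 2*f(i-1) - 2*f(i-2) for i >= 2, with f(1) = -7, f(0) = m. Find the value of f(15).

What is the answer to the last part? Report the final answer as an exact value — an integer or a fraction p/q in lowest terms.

8832

Stage 1: cross terms: (3*8 - 11*10)=-86, (11*3 - 21*8)=-135, (21*40 - 18*3)=786, (18*26 - -6*40)=708, (-6*10 - 3*26)=-138; twice the area = |1135| = 1135; area = 1135/2; answer 1135/2
Stage 2: A1 = 1135/2; threaded value p + q = 1137; m = 31; f(2) = 2*(-7) - 2*(31) = -76; iterating: f(2)=-76, f(3)=-138, f(4)=-124, f(5)=28, f(6)=304, f(7)=552, f(8)=496, f(9)=-112, f(10)=-1216, f(11)=-2208, f(12)=-1984, f(13)=448, f(14)=4864, f(15)=8832; answer 8832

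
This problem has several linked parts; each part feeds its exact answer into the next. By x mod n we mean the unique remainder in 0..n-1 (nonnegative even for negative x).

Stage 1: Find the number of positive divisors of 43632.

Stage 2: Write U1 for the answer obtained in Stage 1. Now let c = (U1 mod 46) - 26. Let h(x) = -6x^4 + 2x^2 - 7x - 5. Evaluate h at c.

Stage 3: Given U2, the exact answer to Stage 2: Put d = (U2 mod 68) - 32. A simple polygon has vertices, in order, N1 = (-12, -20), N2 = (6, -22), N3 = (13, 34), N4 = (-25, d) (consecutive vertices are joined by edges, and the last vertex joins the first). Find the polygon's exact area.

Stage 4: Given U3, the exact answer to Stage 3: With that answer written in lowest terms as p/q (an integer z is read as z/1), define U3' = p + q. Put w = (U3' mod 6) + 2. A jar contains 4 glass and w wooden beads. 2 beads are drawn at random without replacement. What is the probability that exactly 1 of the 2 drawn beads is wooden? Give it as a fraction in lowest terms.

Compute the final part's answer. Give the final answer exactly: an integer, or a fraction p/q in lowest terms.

Stage 1: 43632 = 2^4 * 3^3 * 101; number of divisors = (4+1) * (3+1) * (1+1) = 40; answer 40
Stage 2: U1 = 40; c = 14; -6*(14)^4 + 2*(14)^2 - 7*(14)^1 - 5 = (-230496) + (392) + (-98) + (-5) = -230207; answer -230207
Stage 3: U2 = -230207; d = 9; cross terms: (-12*-22 - 6*-20)=384, (6*34 - 13*-22)=490, (13*9 - -25*34)=967, (-25*-20 - -12*9)=608; twice the area = |2449| = 2449; area = 2449/2; answer 2449/2
Stage 4: U3 = 2449/2; threaded value p + q = 2451; w = 5; total draws C(9,2) = 36; favorable C(5,1)*C(4,1) = 20; P = 5/9; answer 5/9

5/9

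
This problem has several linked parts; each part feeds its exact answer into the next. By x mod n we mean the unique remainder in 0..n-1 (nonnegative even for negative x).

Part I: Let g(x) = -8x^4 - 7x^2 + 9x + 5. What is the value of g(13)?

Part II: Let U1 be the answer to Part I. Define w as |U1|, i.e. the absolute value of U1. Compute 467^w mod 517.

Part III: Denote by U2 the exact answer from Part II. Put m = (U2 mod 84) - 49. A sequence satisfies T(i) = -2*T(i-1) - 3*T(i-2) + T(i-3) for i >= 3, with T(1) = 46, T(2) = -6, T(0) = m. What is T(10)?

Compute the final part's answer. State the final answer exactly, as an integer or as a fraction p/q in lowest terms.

Part I: -8*(13)^4 - 7*(13)^2 + 9*(13)^1 + 5 = (-228488) + (-1183) + (117) + (5) = -229549; answer -229549
Part II: U1 = -229549; w = 229549; squarings mod 517: 467^1=467, 467^2=432, 467^4=504, 467^8=169, 467^16=126, 467^32=366, 467^64=53, 467^128=224, 467^256=27, 467^512=212, 467^1024=482, 467^2048=191, 467^4096=291, 467^8192=410, 467^16384=75, 467^32768=455, 467^65536=225, 467^131072=476; 467^229549 = 467^1 * 467^4 * 467^8 * 467^32 * 467^128 * 467^32768 * 467^65536 * 467^131072 = 339 (mod 517); answer 339
Part III: U2 = 339; m = -46; T(3) = -2*(-6) - 3*(46) + 1*(-46) = -172; iterating: T(3)=-172, T(4)=408, T(5)=-306, T(6)=-784, T(7)=2894, T(8)=-3742, T(9)=-1982, T(10)=18084; answer 18084

18084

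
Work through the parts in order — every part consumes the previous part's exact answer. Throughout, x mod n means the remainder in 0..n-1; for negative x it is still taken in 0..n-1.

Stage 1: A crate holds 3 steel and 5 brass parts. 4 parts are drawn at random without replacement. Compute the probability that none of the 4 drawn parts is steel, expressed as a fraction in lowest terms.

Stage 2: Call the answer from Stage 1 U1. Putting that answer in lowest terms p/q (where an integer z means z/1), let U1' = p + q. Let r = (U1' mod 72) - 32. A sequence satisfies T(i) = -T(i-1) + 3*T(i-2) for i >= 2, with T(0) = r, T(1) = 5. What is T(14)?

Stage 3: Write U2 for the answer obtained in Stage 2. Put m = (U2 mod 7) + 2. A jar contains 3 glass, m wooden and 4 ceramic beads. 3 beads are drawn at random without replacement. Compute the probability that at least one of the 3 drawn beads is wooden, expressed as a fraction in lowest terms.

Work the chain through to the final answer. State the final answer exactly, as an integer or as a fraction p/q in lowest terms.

7/12

Stage 1: total draws C(8,4) = 70; favorable C(5,4) = 5; P = 1/14; answer 1/14
Stage 2: U1 = 1/14; threaded value p + q = 15; r = -17; T(2) = -1*(5) + 3*(-17) = -56; iterating: T(2)=-56, T(3)=71, T(4)=-239, T(5)=452, T(6)=-1169, T(7)=2525, T(8)=-6032, T(9)=13607, T(10)=-31703, T(11)=72524, T(12)=-167633, T(13)=385205, T(14)=-888104; answer -888104
Stage 3: U2 = -888104; m = 2; total draws C(9,3) = 84; complement C(7,3) = 35; favorable 84 - 35 = 49; P = 7/12; answer 7/12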